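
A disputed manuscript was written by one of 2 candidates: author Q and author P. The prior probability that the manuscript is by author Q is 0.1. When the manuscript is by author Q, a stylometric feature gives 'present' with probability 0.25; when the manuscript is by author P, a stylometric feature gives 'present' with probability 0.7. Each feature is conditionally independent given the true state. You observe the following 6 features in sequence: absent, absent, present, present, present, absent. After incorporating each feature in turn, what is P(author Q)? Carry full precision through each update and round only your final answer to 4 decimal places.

Apply Bayes' rule sequentially, carrying P(author Q) forward.
After 'absent': P(author Q) = 0.75·0.1000 / (0.75·0.1000 + 0.3·0.9000) ≈ 0.2174
After 'absent': P(author Q) = 0.75·0.2174 / (0.75·0.2174 + 0.3·0.7826) ≈ 0.4098
After 'present': P(author Q) = 0.25·0.4098 / (0.25·0.4098 + 0.7·0.5902) ≈ 0.1987
After 'present': P(author Q) = 0.25·0.1987 / (0.25·0.1987 + 0.7·0.8013) ≈ 0.0814
After 'present': P(author Q) = 0.25·0.0814 / (0.25·0.0814 + 0.7·0.9186) ≈ 0.0307
After 'absent': P(author Q) = 0.75·0.0307 / (0.75·0.0307 + 0.3·0.9693) ≈ 0.0733

0.0733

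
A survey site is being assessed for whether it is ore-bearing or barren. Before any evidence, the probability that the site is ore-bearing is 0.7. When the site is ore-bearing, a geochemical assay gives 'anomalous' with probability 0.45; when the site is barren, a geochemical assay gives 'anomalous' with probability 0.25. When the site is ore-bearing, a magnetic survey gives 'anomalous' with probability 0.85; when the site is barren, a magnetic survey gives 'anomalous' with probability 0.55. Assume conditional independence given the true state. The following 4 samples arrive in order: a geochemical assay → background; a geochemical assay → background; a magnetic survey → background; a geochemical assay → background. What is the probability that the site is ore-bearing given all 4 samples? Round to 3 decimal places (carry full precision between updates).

0.235

Each posterior becomes the prior for the next update.
After a geochemical assay='background': P(ore) = 0.55·0.7000 / (0.55·0.7000 + 0.75·0.3000) ≈ 0.6311
After a geochemical assay='background': P(ore) = 0.55·0.6311 / (0.55·0.6311 + 0.75·0.3689) ≈ 0.5565
After a magnetic survey='background': P(ore) = 0.15·0.5565 / (0.15·0.5565 + 0.45·0.4435) ≈ 0.2949
After a geochemical assay='background': P(ore) = 0.55·0.2949 / (0.55·0.2949 + 0.75·0.7051) ≈ 0.2347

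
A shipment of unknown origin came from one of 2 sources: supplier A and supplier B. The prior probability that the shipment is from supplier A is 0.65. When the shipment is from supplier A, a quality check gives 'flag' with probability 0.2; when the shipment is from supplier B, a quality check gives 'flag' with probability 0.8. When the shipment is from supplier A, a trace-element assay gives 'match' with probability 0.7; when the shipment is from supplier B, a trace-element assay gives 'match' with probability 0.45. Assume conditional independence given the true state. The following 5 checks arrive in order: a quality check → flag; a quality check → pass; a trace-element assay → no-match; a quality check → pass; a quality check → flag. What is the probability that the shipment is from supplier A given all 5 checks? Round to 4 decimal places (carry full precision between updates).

0.5032

After a quality check='flag': P(supplier A) = 0.2·0.6500 / (0.2·0.6500 + 0.8·0.3500) ≈ 0.3171
After a quality check='pass': P(supplier A) = 0.8·0.3171 / (0.8·0.3171 + 0.2·0.6829) ≈ 0.6500
After a trace-element assay='no-match': P(supplier A) = 0.3·0.6500 / (0.3·0.6500 + 0.55·0.3500) ≈ 0.5032
After a quality check='pass': P(supplier A) = 0.8·0.5032 / (0.8·0.5032 + 0.2·0.4968) ≈ 0.8021
After a quality check='flag': P(supplier A) = 0.2·0.8021 / (0.2·0.8021 + 0.8·0.1979) ≈ 0.5032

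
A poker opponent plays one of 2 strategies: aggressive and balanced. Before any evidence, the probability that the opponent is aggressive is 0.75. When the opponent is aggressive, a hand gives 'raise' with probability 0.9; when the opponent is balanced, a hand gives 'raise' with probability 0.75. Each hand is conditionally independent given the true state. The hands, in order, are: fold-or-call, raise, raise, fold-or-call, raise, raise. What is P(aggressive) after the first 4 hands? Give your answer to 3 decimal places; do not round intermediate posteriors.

Each posterior becomes the prior for the next update.
After 'fold-or-call': P(aggressive) = 0.1·0.7500 / (0.1·0.7500 + 0.25·0.2500) ≈ 0.5455
After 'raise': P(aggressive) = 0.9·0.5455 / (0.9·0.5455 + 0.75·0.4545) ≈ 0.5902
After 'raise': P(aggressive) = 0.9·0.5902 / (0.9·0.5902 + 0.75·0.4098) ≈ 0.6334
After 'fold-or-call': P(aggressive) = 0.1·0.6334 / (0.1·0.6334 + 0.25·0.3666) ≈ 0.4087

0.409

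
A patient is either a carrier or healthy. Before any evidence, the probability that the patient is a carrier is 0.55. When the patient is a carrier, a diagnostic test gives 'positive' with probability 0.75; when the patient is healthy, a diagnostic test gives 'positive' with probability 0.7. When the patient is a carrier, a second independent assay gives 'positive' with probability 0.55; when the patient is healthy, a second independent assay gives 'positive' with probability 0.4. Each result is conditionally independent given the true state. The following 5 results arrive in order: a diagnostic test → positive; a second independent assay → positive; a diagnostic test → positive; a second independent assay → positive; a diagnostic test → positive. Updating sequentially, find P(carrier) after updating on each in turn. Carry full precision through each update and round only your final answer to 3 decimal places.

After a diagnostic test='positive': P(carrier) = 0.75·0.5500 / (0.75·0.5500 + 0.7·0.4500) ≈ 0.5670
After a second independent assay='positive': P(carrier) = 0.55·0.5670 / (0.55·0.5670 + 0.4·0.4330) ≈ 0.6429
After a diagnostic test='positive': P(carrier) = 0.75·0.6429 / (0.75·0.6429 + 0.7·0.3571) ≈ 0.6586
After a second independent assay='positive': P(carrier) = 0.55·0.6586 / (0.55·0.6586 + 0.4·0.3414) ≈ 0.7262
After a diagnostic test='positive': P(carrier) = 0.75·0.7262 / (0.75·0.7262 + 0.7·0.2738) ≈ 0.7397

0.740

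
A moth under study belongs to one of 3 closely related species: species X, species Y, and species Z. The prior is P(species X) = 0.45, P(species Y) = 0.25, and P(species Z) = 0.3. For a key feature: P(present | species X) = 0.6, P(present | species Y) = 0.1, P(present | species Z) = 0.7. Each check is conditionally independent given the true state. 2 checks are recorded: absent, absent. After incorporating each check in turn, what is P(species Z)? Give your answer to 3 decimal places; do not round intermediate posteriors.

0.090

Each posterior becomes the prior for the next update.
After 'absent': normaliser = 0.4·0.4500 + 0.9·0.2500 + 0.3·0.3000; P(species X) ≈ 0.3636, P(species Y) ≈ 0.4545, P(species Z) ≈ 0.1818
After 'absent': normaliser = 0.4·0.3636 + 0.9·0.4545 + 0.3·0.1818; P(species X) ≈ 0.2388, P(species Y) ≈ 0.6716, P(species Z) ≈ 0.0896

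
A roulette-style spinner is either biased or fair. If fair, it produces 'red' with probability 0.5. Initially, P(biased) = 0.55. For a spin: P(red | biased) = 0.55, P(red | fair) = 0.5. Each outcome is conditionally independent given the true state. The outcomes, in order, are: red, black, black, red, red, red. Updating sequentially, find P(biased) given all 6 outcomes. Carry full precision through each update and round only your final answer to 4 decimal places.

0.5917

After 'red': P(biased) = 0.55·0.5500 / (0.55·0.5500 + 0.5·0.4500) ≈ 0.5735
After 'black': P(biased) = 0.45·0.5735 / (0.45·0.5735 + 0.5·0.4265) ≈ 0.5475
After 'black': P(biased) = 0.45·0.5475 / (0.45·0.5475 + 0.5·0.4525) ≈ 0.5213
After 'red': P(biased) = 0.55·0.5213 / (0.55·0.5213 + 0.5·0.4787) ≈ 0.5450
After 'red': P(biased) = 0.55·0.5450 / (0.55·0.5450 + 0.5·0.4550) ≈ 0.5685
After 'red': P(biased) = 0.55·0.5685 / (0.55·0.5685 + 0.5·0.4315) ≈ 0.5917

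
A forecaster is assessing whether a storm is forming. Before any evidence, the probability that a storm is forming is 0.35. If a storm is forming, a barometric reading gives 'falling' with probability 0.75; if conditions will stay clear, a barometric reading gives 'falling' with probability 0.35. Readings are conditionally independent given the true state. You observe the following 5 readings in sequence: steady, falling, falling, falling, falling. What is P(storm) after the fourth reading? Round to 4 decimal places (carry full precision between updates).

Each posterior becomes the prior for the next update.
After 'steady': P(storm) = 0.25·0.3500 / (0.25·0.3500 + 0.65·0.6500) ≈ 0.1716
After 'falling': P(storm) = 0.75·0.1716 / (0.75·0.1716 + 0.35·0.8284) ≈ 0.3074
After 'falling': P(storm) = 0.75·0.3074 / (0.75·0.3074 + 0.35·0.6926) ≈ 0.4874
After 'falling': P(storm) = 0.75·0.4874 / (0.75·0.4874 + 0.35·0.5126) ≈ 0.6708

0.6708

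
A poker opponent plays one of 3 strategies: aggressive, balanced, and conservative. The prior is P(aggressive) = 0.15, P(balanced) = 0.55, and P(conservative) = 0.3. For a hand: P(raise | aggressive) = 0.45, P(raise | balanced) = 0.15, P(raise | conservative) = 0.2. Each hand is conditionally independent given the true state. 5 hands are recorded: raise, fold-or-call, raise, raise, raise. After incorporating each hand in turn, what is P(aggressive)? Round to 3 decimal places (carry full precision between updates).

After 'raise': normaliser = 0.45·0.1500 + 0.15·0.5500 + 0.2·0.3000; P(aggressive) ≈ 0.3214, P(balanced) ≈ 0.3929, P(conservative) ≈ 0.2857
After 'fold-or-call': normaliser = 0.55·0.3214 + 0.85·0.3929 + 0.8·0.2857; P(aggressive) ≈ 0.2391, P(balanced) ≈ 0.4517, P(conservative) ≈ 0.3092
After 'raise': normaliser = 0.45·0.2391 + 0.15·0.4517 + 0.2·0.3092; P(aggressive) ≈ 0.4537, P(balanced) ≈ 0.2856, P(conservative) ≈ 0.2607
After 'raise': normaliser = 0.45·0.4537 + 0.15·0.2856 + 0.2·0.2607; P(aggressive) ≈ 0.6825, P(balanced) ≈ 0.1432, P(conservative) ≈ 0.1743
After 'raise': normaliser = 0.45·0.6825 + 0.15·0.1432 + 0.2·0.1743; P(aggressive) ≈ 0.8450, P(balanced) ≈ 0.0591, P(conservative) ≈ 0.0959

0.845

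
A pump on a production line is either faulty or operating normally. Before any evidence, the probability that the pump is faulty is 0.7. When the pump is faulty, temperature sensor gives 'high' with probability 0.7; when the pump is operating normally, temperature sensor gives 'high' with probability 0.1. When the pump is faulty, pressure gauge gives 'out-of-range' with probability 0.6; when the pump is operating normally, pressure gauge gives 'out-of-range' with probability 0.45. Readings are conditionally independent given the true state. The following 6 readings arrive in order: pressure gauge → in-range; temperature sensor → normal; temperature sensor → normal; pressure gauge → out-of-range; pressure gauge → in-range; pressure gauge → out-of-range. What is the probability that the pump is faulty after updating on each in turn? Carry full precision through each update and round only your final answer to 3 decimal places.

Apply Bayes' rule sequentially, carrying P(faulty) forward.
After pressure gauge='in-range': P(faulty) = 0.4·0.7000 / (0.4·0.7000 + 0.55·0.3000) ≈ 0.6292
After temperature sensor='normal': P(faulty) = 0.3·0.6292 / (0.3·0.6292 + 0.9·0.3708) ≈ 0.3613
After temperature sensor='normal': P(faulty) = 0.3·0.3613 / (0.3·0.3613 + 0.9·0.6387) ≈ 0.1586
After pressure gauge='out-of-range': P(faulty) = 0.6·0.1586 / (0.6·0.1586 + 0.45·0.8414) ≈ 0.2009
After pressure gauge='in-range': P(faulty) = 0.4·0.2009 / (0.4·0.2009 + 0.55·0.7991) ≈ 0.1546
After pressure gauge='out-of-range': P(faulty) = 0.6·0.1546 / (0.6·0.1546 + 0.45·0.8454) ≈ 0.1960

0.196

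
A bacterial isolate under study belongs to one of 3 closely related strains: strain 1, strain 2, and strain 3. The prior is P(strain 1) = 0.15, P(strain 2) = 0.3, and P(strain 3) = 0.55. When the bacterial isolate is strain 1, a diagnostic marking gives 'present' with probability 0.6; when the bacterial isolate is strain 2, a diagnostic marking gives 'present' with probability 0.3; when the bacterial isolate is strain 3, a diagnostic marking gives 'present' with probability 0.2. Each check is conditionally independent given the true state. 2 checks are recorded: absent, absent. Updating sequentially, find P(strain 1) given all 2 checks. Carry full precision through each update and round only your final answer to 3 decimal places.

After 'absent': normaliser = 0.4·0.1500 + 0.7·0.3000 + 0.8·0.5500; P(strain 1) ≈ 0.0845, P(strain 2) ≈ 0.2958, P(strain 3) ≈ 0.6197
After 'absent': normaliser = 0.4·0.0845 + 0.7·0.2958 + 0.8·0.6197; P(strain 1) ≈ 0.0459, P(strain 2) ≈ 0.2811, P(strain 3) ≈ 0.6730

0.046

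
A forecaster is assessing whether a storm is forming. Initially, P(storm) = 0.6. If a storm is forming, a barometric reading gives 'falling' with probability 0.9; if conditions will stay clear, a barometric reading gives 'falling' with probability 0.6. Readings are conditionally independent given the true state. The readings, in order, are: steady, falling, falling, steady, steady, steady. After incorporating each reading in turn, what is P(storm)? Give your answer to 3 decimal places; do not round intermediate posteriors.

0.013

After 'steady': P(storm) = 0.1·0.6000 / (0.1·0.6000 + 0.4·0.4000) ≈ 0.2727
After 'falling': P(storm) = 0.9·0.2727 / (0.9·0.2727 + 0.6·0.7273) ≈ 0.3600
After 'falling': P(storm) = 0.9·0.3600 / (0.9·0.3600 + 0.6·0.6400) ≈ 0.4576
After 'steady': P(storm) = 0.1·0.4576 / (0.1·0.4576 + 0.4·0.5424) ≈ 0.1742
After 'steady': P(storm) = 0.1·0.1742 / (0.1·0.1742 + 0.4·0.8258) ≈ 0.0501
After 'steady': P(storm) = 0.1·0.0501 / (0.1·0.0501 + 0.4·0.9499) ≈ 0.0130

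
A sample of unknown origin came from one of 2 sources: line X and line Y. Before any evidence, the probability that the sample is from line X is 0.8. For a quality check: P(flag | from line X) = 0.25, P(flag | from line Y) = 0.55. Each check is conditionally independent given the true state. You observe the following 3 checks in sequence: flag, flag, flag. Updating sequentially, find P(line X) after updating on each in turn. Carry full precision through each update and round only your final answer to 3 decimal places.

After 'flag': P(line X) = 0.25·0.8000 / (0.25·0.8000 + 0.55·0.2000) ≈ 0.6452
After 'flag': P(line X) = 0.25·0.6452 / (0.25·0.6452 + 0.55·0.3548) ≈ 0.4525
After 'flag': P(line X) = 0.25·0.4525 / (0.25·0.4525 + 0.55·0.5475) ≈ 0.2731

0.273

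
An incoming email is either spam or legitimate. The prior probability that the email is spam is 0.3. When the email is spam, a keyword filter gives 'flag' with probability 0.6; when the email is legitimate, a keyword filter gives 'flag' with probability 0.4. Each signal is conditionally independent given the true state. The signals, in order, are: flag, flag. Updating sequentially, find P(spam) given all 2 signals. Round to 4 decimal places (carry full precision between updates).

0.4909

After 'flag': P(spam) = 0.6·0.3000 / (0.6·0.3000 + 0.4·0.7000) ≈ 0.3913
After 'flag': P(spam) = 0.6·0.3913 / (0.6·0.3913 + 0.4·0.6087) ≈ 0.4909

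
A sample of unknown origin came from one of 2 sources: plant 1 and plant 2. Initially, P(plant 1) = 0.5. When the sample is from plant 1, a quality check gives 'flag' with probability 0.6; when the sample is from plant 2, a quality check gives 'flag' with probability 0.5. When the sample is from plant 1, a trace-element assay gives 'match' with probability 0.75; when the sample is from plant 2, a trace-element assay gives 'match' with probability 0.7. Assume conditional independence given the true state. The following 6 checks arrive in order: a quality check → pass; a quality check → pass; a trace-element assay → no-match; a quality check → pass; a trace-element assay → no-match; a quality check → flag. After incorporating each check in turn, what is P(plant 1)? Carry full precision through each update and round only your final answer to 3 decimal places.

0.299

After a quality check='pass': P(plant 1) = 0.4·0.5000 / (0.4·0.5000 + 0.5·0.5000) ≈ 0.4444
After a quality check='pass': P(plant 1) = 0.4·0.4444 / (0.4·0.4444 + 0.5·0.5556) ≈ 0.3902
After a trace-element assay='no-match': P(plant 1) = 0.25·0.3902 / (0.25·0.3902 + 0.3·0.6098) ≈ 0.3478
After a quality check='pass': P(plant 1) = 0.4·0.3478 / (0.4·0.3478 + 0.5·0.6522) ≈ 0.2991
After a trace-element assay='no-match': P(plant 1) = 0.25·0.2991 / (0.25·0.2991 + 0.3·0.7009) ≈ 0.2623
After a quality check='flag': P(plant 1) = 0.6·0.2623 / (0.6·0.2623 + 0.5·0.7377) ≈ 0.2991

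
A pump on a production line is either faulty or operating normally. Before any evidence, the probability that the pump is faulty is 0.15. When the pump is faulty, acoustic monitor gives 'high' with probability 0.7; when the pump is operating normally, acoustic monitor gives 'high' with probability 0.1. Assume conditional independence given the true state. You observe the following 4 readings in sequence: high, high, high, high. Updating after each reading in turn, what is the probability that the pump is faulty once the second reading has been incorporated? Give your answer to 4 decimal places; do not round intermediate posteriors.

0.8963

After 'high': P(faulty) = 0.7·0.1500 / (0.7·0.1500 + 0.1·0.8500) ≈ 0.5526
After 'high': P(faulty) = 0.7·0.5526 / (0.7·0.5526 + 0.1·0.4474) ≈ 0.8963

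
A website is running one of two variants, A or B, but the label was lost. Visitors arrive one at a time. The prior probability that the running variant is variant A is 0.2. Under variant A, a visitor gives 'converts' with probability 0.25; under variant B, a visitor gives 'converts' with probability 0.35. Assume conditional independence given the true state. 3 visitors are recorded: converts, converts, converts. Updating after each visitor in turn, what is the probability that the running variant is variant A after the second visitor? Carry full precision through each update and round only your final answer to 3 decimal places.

0.113

After 'converts': P(A) = 0.25·0.2000 / (0.25·0.2000 + 0.35·0.8000) ≈ 0.1515
After 'converts': P(A) = 0.25·0.1515 / (0.25·0.1515 + 0.35·0.8485) ≈ 0.1131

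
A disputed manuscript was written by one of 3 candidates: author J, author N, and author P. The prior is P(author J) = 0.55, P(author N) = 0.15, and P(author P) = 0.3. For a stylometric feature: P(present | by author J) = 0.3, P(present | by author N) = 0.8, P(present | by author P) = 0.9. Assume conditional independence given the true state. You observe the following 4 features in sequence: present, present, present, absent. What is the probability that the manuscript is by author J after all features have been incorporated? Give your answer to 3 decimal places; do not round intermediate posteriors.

Apply Bayes' rule sequentially, carrying P(author J) forward.
After 'present': normaliser = 0.3·0.5500 + 0.8·0.1500 + 0.9·0.3000; P(author J) ≈ 0.2973, P(author N) ≈ 0.2162, P(author P) ≈ 0.4865
After 'present': normaliser = 0.3·0.2973 + 0.8·0.2162 + 0.9·0.4865; P(author J) ≈ 0.1274, P(author N) ≈ 0.2471, P(author P) ≈ 0.6255
After 'present': normaliser = 0.3·0.1274 + 0.8·0.2471 + 0.9·0.6255; P(author J) ≈ 0.0478, P(author N) ≈ 0.2475, P(author P) ≈ 0.7047
After 'absent': normaliser = 0.7·0.0478 + 0.2·0.2475 + 0.1·0.7047; P(author J) ≈ 0.2183, P(author N) ≈ 0.3225, P(author P) ≈ 0.4592

0.218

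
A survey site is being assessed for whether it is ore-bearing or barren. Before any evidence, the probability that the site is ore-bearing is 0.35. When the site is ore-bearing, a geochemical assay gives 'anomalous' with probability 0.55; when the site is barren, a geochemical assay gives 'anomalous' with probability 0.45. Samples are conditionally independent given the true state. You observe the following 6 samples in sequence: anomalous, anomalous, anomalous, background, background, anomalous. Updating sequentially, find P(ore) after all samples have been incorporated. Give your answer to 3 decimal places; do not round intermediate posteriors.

After 'anomalous': P(ore) = 0.55·0.3500 / (0.55·0.3500 + 0.45·0.6500) ≈ 0.3969
After 'anomalous': P(ore) = 0.55·0.3969 / (0.55·0.3969 + 0.45·0.6031) ≈ 0.4458
After 'anomalous': P(ore) = 0.55·0.4458 / (0.55·0.4458 + 0.45·0.5542) ≈ 0.4957
After 'background': P(ore) = 0.45·0.4957 / (0.45·0.4957 + 0.55·0.5043) ≈ 0.4458
After 'background': P(ore) = 0.45·0.4458 / (0.45·0.4458 + 0.55·0.5542) ≈ 0.3969
After 'anomalous': P(ore) = 0.55·0.3969 / (0.55·0.3969 + 0.45·0.6031) ≈ 0.4458

0.446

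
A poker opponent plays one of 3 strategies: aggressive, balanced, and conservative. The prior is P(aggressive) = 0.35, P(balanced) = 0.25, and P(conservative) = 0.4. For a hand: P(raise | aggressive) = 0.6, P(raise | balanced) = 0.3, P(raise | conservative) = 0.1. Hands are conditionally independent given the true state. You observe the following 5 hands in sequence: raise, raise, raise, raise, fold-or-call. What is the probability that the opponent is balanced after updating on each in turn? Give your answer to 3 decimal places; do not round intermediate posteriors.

0.072

After 'raise': normaliser = 0.6·0.3500 + 0.3·0.2500 + 0.1·0.4000; P(aggressive) ≈ 0.6462, P(balanced) ≈ 0.2308, P(conservative) ≈ 0.1231
After 'raise': normaliser = 0.6·0.6462 + 0.3·0.2308 + 0.1·0.1231; P(aggressive) ≈ 0.8262, P(balanced) ≈ 0.1475, P(conservative) ≈ 0.0262
After 'raise': normaliser = 0.6·0.8262 + 0.3·0.1475 + 0.1·0.0262; P(aggressive) ≈ 0.9136, P(balanced) ≈ 0.0816, P(conservative) ≈ 0.0048
After 'raise': normaliser = 0.6·0.9136 + 0.3·0.0816 + 0.1·0.0048; P(aggressive) ≈ 0.9565, P(balanced) ≈ 0.0427, P(conservative) ≈ 0.0008
After 'fold-or-call': normaliser = 0.4·0.9565 + 0.7·0.0427 + 0.9·0.0008; P(aggressive) ≈ 0.9258, P(balanced) ≈ 0.0723, P(conservative) ≈ 0.0018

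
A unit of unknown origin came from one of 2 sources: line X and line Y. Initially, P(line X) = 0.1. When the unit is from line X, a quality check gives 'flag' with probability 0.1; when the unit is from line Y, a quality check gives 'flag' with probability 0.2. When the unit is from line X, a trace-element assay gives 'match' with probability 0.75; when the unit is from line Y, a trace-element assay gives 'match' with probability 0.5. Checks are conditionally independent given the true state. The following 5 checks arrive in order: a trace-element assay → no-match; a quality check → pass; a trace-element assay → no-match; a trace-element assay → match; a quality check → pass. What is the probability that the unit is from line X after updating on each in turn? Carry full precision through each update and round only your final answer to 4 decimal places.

0.0501

After a trace-element assay='no-match': P(line X) = 0.25·0.1000 / (0.25·0.1000 + 0.5·0.9000) ≈ 0.0526
After a quality check='pass': P(line X) = 0.9·0.0526 / (0.9·0.0526 + 0.8·0.9474) ≈ 0.0588
After a trace-element assay='no-match': P(line X) = 0.25·0.0588 / (0.25·0.0588 + 0.5·0.9412) ≈ 0.0303
After a trace-element assay='match': P(line X) = 0.75·0.0303 / (0.75·0.0303 + 0.5·0.9697) ≈ 0.0448
After a quality check='pass': P(line X) = 0.9·0.0448 / (0.9·0.0448 + 0.8·0.9552) ≈ 0.0501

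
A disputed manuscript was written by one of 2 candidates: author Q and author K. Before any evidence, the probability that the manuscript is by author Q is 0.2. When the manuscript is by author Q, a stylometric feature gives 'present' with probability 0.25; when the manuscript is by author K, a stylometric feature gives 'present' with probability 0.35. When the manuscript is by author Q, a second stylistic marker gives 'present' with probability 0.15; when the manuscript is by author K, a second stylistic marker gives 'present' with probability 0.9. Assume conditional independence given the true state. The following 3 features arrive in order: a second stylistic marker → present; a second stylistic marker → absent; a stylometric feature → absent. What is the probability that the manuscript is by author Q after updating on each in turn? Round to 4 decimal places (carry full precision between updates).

0.2901

Each posterior becomes the prior for the next update.
After a second stylistic marker='present': P(author Q) = 0.15·0.2000 / (0.15·0.2000 + 0.9·0.8000) ≈ 0.0400
After a second stylistic marker='absent': P(author Q) = 0.85·0.0400 / (0.85·0.0400 + 0.1·0.9600) ≈ 0.2615
After a stylometric feature='absent': P(author Q) = 0.75·0.2615 / (0.75·0.2615 + 0.65·0.7385) ≈ 0.2901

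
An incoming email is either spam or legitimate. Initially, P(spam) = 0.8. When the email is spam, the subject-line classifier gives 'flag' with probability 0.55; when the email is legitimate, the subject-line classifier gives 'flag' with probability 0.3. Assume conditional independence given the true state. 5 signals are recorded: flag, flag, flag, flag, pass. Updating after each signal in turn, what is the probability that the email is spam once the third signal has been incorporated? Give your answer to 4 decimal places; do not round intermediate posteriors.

0.9610

After 'flag': P(spam) = 0.55·0.8000 / (0.55·0.8000 + 0.3·0.2000) ≈ 0.8800
After 'flag': P(spam) = 0.55·0.8800 / (0.55·0.8800 + 0.3·0.1200) ≈ 0.9308
After 'flag': P(spam) = 0.55·0.9308 / (0.55·0.9308 + 0.3·0.0692) ≈ 0.9610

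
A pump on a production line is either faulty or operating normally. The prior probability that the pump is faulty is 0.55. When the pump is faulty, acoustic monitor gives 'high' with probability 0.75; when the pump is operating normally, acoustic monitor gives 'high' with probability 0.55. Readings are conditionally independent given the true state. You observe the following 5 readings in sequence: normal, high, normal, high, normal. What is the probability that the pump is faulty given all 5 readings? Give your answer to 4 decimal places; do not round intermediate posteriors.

0.2804

Apply Bayes' rule sequentially, carrying P(faulty) forward.
After 'normal': P(faulty) = 0.25·0.5500 / (0.25·0.5500 + 0.45·0.4500) ≈ 0.4044
After 'high': P(faulty) = 0.75·0.4044 / (0.75·0.4044 + 0.55·0.5956) ≈ 0.4808
After 'normal': P(faulty) = 0.25·0.4808 / (0.25·0.4808 + 0.45·0.5192) ≈ 0.3397
After 'high': P(faulty) = 0.75·0.3397 / (0.75·0.3397 + 0.55·0.6603) ≈ 0.4123
After 'normal': P(faulty) = 0.25·0.4123 / (0.25·0.4123 + 0.45·0.5877) ≈ 0.2804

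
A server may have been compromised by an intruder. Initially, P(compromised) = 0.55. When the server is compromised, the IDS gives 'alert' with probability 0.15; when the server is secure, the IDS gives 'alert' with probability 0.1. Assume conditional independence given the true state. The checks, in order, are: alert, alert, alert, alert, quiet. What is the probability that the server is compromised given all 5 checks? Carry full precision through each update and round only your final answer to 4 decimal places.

After 'alert': P(compromised) = 0.15·0.5500 / (0.15·0.5500 + 0.1·0.4500) ≈ 0.6471
After 'alert': P(compromised) = 0.15·0.6471 / (0.15·0.6471 + 0.1·0.3529) ≈ 0.7333
After 'alert': P(compromised) = 0.15·0.7333 / (0.15·0.7333 + 0.1·0.2667) ≈ 0.8049
After 'alert': P(compromised) = 0.15·0.8049 / (0.15·0.8049 + 0.1·0.1951) ≈ 0.8609
After 'quiet': P(compromised) = 0.85·0.8609 / (0.85·0.8609 + 0.9·0.1391) ≈ 0.8539

0.8539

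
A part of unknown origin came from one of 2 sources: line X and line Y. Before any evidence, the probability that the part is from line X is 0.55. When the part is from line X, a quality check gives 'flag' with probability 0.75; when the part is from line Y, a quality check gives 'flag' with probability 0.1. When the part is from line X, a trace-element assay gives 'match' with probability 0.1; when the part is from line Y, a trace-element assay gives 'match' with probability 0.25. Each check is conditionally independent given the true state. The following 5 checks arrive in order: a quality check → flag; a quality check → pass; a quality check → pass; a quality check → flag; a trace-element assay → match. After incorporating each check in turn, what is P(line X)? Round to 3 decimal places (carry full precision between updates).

Apply Bayes' rule sequentially, carrying P(line X) forward.
After a quality check='flag': P(line X) = 0.75·0.5500 / (0.75·0.5500 + 0.1·0.4500) ≈ 0.9016
After a quality check='pass': P(line X) = 0.25·0.9016 / (0.25·0.9016 + 0.9·0.0984) ≈ 0.7180
After a quality check='pass': P(line X) = 0.25·0.7180 / (0.25·0.7180 + 0.9·0.2820) ≈ 0.4143
After a quality check='flag': P(line X) = 0.75·0.4143 / (0.75·0.4143 + 0.1·0.5857) ≈ 0.8414
After a trace-element assay='match': P(line X) = 0.1·0.8414 / (0.1·0.8414 + 0.25·0.1586) ≈ 0.6797

0.680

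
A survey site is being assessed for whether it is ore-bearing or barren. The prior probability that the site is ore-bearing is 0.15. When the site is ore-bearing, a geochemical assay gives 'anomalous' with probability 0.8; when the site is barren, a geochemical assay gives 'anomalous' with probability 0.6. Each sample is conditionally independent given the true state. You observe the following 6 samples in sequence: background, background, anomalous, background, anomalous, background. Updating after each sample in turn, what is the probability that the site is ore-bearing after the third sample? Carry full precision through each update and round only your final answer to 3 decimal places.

After 'background': P(ore) = 0.2·0.1500 / (0.2·0.1500 + 0.4·0.8500) ≈ 0.0811
After 'background': P(ore) = 0.2·0.0811 / (0.2·0.0811 + 0.4·0.9189) ≈ 0.0423
After 'anomalous': P(ore) = 0.8·0.0423 / (0.8·0.0423 + 0.6·0.9577) ≈ 0.0556

0.056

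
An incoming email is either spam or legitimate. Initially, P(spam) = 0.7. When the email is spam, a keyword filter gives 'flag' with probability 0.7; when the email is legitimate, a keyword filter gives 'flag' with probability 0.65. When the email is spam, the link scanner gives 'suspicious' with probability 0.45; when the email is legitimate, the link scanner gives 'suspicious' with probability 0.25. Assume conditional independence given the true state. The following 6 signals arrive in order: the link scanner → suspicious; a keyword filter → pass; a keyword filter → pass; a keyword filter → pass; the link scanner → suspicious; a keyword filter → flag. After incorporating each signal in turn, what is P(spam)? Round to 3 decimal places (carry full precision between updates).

After the link scanner='suspicious': P(spam) = 0.45·0.7000 / (0.45·0.7000 + 0.25·0.3000) ≈ 0.8077
After a keyword filter='pass': P(spam) = 0.3·0.8077 / (0.3·0.8077 + 0.35·0.1923) ≈ 0.7826
After a keyword filter='pass': P(spam) = 0.3·0.7826 / (0.3·0.7826 + 0.35·0.2174) ≈ 0.7552
After a keyword filter='pass': P(spam) = 0.3·0.7552 / (0.3·0.7552 + 0.35·0.2448) ≈ 0.7256
After the link scanner='suspicious': P(spam) = 0.45·0.7256 / (0.45·0.7256 + 0.25·0.2744) ≈ 0.8264
After a keyword filter='flag': P(spam) = 0.7·0.8264 / (0.7·0.8264 + 0.65·0.1736) ≈ 0.8368

0.837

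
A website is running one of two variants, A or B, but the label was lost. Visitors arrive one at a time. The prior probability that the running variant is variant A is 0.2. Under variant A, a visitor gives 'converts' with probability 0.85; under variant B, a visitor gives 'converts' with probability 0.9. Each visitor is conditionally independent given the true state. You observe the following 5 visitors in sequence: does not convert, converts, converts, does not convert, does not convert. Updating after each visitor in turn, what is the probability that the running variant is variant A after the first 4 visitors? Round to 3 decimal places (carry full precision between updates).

After 'does not convert': P(A) = 0.15·0.2000 / (0.15·0.2000 + 0.1·0.8000) ≈ 0.2727
After 'converts': P(A) = 0.85·0.2727 / (0.85·0.2727 + 0.9·0.7273) ≈ 0.2615
After 'converts': P(A) = 0.85·0.2615 / (0.85·0.2615 + 0.9·0.7385) ≈ 0.2507
After 'does not convert': P(A) = 0.15·0.2507 / (0.15·0.2507 + 0.1·0.7493) ≈ 0.3341

0.334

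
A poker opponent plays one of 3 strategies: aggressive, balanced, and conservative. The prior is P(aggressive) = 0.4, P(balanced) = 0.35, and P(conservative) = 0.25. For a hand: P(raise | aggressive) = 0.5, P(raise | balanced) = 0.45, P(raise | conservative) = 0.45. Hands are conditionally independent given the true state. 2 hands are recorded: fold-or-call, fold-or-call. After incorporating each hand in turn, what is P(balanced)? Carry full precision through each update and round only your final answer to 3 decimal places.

0.376

After 'fold-or-call': normaliser = 0.5·0.4000 + 0.55·0.3500 + 0.55·0.2500; P(aggressive) ≈ 0.3774, P(balanced) ≈ 0.3632, P(conservative) ≈ 0.2594
After 'fold-or-call': normaliser = 0.5·0.3774 + 0.55·0.3632 + 0.55·0.2594; P(aggressive) ≈ 0.3552, P(balanced) ≈ 0.3761, P(conservative) ≈ 0.2687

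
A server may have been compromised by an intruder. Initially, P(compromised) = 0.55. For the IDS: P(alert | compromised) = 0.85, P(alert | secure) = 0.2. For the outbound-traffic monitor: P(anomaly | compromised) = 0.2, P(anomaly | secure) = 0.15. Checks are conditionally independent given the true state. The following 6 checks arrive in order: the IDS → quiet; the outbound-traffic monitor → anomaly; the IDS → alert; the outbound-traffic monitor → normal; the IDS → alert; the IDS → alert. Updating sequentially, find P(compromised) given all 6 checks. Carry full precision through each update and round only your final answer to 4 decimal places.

After the IDS='quiet': P(compromised) = 0.15·0.5500 / (0.15·0.5500 + 0.8·0.4500) ≈ 0.1864
After the outbound-traffic monitor='anomaly': P(compromised) = 0.2·0.1864 / (0.2·0.1864 + 0.15·0.8136) ≈ 0.2340
After the IDS='alert': P(compromised) = 0.85·0.2340 / (0.85·0.2340 + 0.2·0.7660) ≈ 0.5650
After the outbound-traffic monitor='normal': P(compromised) = 0.8·0.5650 / (0.8·0.5650 + 0.85·0.4350) ≈ 0.5500
After the IDS='alert': P(compromised) = 0.85·0.5500 / (0.85·0.5500 + 0.2·0.4500) ≈ 0.8386
After the IDS='alert': P(compromised) = 0.85·0.8386 / (0.85·0.8386 + 0.2·0.1614) ≈ 0.9567

0.9567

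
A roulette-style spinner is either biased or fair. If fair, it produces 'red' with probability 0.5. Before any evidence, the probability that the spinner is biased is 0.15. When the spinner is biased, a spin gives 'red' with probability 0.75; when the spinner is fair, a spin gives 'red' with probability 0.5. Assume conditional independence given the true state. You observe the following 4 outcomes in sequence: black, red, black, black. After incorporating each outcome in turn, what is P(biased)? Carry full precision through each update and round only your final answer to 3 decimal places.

After 'black': P(biased) = 0.25·0.1500 / (0.25·0.1500 + 0.5·0.8500) ≈ 0.0811
After 'red': P(biased) = 0.75·0.0811 / (0.75·0.0811 + 0.5·0.9189) ≈ 0.1169
After 'black': P(biased) = 0.25·0.1169 / (0.25·0.1169 + 0.5·0.8831) ≈ 0.0621
After 'black': P(biased) = 0.25·0.0621 / (0.25·0.0621 + 0.5·0.9379) ≈ 0.0320

0.032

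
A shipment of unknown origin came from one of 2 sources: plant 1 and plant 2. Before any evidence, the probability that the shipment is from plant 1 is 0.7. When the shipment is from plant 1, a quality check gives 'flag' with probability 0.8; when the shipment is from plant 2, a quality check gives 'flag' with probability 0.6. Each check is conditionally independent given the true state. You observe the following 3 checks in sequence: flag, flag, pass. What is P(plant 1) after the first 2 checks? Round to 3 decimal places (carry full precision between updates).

0.806

After 'flag': P(plant 1) = 0.8·0.7000 / (0.8·0.7000 + 0.6·0.3000) ≈ 0.7568
After 'flag': P(plant 1) = 0.8·0.7568 / (0.8·0.7568 + 0.6·0.2432) ≈ 0.8058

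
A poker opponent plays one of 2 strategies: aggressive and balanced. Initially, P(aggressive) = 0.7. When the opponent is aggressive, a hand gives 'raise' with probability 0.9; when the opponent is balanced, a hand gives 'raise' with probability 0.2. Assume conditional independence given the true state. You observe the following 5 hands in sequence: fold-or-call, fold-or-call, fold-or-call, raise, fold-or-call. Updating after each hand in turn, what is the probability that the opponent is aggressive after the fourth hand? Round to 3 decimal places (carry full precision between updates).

After 'fold-or-call': P(aggressive) = 0.1·0.7000 / (0.1·0.7000 + 0.8·0.3000) ≈ 0.2258
After 'fold-or-call': P(aggressive) = 0.1·0.2258 / (0.1·0.2258 + 0.8·0.7742) ≈ 0.0352
After 'fold-or-call': P(aggressive) = 0.1·0.0352 / (0.1·0.0352 + 0.8·0.9648) ≈ 0.0045
After 'raise': P(aggressive) = 0.9·0.0045 / (0.9·0.0045 + 0.2·0.9955) ≈ 0.0201

0.020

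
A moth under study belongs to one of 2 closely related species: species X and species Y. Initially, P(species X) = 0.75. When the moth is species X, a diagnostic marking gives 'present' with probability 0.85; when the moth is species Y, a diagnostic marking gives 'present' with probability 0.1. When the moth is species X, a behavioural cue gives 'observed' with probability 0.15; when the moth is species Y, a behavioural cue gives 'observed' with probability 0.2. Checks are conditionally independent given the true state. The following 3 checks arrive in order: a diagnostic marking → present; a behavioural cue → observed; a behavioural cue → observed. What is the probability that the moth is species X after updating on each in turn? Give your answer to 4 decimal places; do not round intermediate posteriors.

Each posterior becomes the prior for the next update.
After a diagnostic marking='present': P(species X) = 0.85·0.7500 / (0.85·0.7500 + 0.1·0.2500) ≈ 0.9623
After a behavioural cue='observed': P(species X) = 0.15·0.9623 / (0.15·0.9623 + 0.2·0.0377) ≈ 0.9503
After a behavioural cue='observed': P(species X) = 0.15·0.9503 / (0.15·0.9503 + 0.2·0.0497) ≈ 0.9348

0.9348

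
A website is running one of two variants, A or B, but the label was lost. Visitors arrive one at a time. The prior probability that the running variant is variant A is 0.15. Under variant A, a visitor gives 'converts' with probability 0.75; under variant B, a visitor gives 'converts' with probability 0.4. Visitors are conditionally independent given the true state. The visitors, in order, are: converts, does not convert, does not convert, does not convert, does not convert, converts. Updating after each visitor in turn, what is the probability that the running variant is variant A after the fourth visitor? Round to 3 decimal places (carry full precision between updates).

After 'converts': P(A) = 0.75·0.1500 / (0.75·0.1500 + 0.4·0.8500) ≈ 0.2486
After 'does not convert': P(A) = 0.25·0.2486 / (0.25·0.2486 + 0.6·0.7514) ≈ 0.1212
After 'does not convert': P(A) = 0.25·0.1212 / (0.25·0.1212 + 0.6·0.8788) ≈ 0.0543
After 'does not convert': P(A) = 0.25·0.0543 / (0.25·0.0543 + 0.6·0.9457) ≈ 0.0234

0.023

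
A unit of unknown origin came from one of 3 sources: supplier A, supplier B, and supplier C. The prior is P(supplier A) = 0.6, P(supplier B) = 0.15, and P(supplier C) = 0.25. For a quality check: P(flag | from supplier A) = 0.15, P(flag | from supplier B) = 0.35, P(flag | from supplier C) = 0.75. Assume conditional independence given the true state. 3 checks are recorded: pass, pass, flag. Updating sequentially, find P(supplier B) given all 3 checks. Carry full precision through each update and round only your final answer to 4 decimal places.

0.2242

Each posterior becomes the prior for the next update.
After 'pass': normaliser = 0.85·0.6000 + 0.65·0.1500 + 0.25·0.2500; P(supplier A) ≈ 0.7612, P(supplier B) ≈ 0.1455, P(supplier C) ≈ 0.0933
After 'pass': normaliser = 0.85·0.7612 + 0.65·0.1455 + 0.25·0.0933; P(supplier A) ≈ 0.8459, P(supplier B) ≈ 0.1237, P(supplier C) ≈ 0.0305
After 'flag': normaliser = 0.15·0.8459 + 0.35·0.1237 + 0.75·0.0305; P(supplier A) ≈ 0.6573, P(supplier B) ≈ 0.2242, P(supplier C) ≈ 0.1185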